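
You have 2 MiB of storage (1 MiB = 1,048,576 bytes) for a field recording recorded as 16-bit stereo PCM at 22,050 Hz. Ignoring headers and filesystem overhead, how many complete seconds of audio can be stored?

23 seconds

Uncompressed byte rate = 22,050 × 2 × 2 = 88,200 bytes/s.
Capacity = 2 × 1,048,576 = 2,097,152 bytes.
2,097,152 / 88,200 ≈ 23.78 s → 23 seconds.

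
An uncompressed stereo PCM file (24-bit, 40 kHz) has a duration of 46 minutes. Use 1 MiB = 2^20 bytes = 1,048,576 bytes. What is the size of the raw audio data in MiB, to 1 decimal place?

631.7 MiB

Duration = 46 minutes = 2,760 s.
Bytes = 40,000 samples/s × 2,760 s × 3 bytes/sample × 2 ch = 662,400,000 bytes.
662,400,000 / 1,048,576 = 631.7 MiB.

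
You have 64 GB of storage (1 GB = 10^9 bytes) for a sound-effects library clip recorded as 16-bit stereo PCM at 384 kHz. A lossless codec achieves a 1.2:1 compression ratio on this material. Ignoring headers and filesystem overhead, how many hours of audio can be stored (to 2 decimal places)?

13.89 hours

Uncompressed byte rate = 384,000 × 2 × 2 = 1,536,000 bytes/s.
After 1.2:1 compression, effective rate ≈ 1280000 bytes/s.
Capacity = 64 × 1,000,000,000 = 64,000,000,000 bytes.
64,000,000,000 / effective rate ≈ 50000 s → 13.89 hours.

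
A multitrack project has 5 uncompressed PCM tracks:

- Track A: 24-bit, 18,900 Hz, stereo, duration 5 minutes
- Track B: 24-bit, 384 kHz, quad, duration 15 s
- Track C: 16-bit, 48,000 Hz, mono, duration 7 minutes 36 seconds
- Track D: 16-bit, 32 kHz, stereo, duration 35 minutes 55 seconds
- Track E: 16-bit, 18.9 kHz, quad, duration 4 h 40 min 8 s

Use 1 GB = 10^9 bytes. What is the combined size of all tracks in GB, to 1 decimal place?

3.0 GB

Track A: 5 minutes = 300 s; 18,900 × 300 × 3 × 2 = 34,020,000 bytes.
Track B: 384,000 × 15 × 3 × 4 = 69,120,000 bytes.
Track C: 7 minutes 36 seconds = 456 s; 48,000 × 456 × 2 × 1 = 43,776,000 bytes.
Track D: 35 minutes 55 seconds = 2,155 s; 32,000 × 2,155 × 2 × 2 = 275,840,000 bytes.
Track E: 4 h 40 min 8 s = 16,808 s; 18,900 × 16,808 × 2 × 4 = 2,541,369,600 bytes.
Total = 2,964,125,600 bytes = 3.0 GB.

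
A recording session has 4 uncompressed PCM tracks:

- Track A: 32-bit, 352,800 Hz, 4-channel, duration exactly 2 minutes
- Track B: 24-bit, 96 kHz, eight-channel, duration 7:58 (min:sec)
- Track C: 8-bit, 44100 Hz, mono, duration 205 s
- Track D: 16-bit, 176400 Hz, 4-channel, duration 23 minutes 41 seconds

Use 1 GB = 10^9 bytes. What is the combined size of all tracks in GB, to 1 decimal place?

Track A: exactly 2 minutes = 120 s; 352,800 × 120 × 4 × 4 = 677,376,000 bytes.
Track B: 7:58 (min:sec) = 478 s; 96,000 × 478 × 3 × 8 = 1,101,312,000 bytes.
Track C: 44,100 × 205 × 1 × 1 = 9,040,500 bytes.
Track D: 23 minutes 41 seconds = 1,421 s; 176,400 × 1,421 × 2 × 4 = 2,005,315,200 bytes.
Total = 3,793,043,700 bytes = 3.8 GB.

3.8 GB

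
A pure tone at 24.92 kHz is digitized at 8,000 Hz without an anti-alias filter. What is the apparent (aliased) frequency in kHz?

Nyquist = 8,000/2 = 4,000 Hz; 24,920 Hz exceeds it.
Alias = |24,920 − 3×8,000| = |24,920 − 24,000| = 920 Hz = 0.92 kHz.

0.92 kHz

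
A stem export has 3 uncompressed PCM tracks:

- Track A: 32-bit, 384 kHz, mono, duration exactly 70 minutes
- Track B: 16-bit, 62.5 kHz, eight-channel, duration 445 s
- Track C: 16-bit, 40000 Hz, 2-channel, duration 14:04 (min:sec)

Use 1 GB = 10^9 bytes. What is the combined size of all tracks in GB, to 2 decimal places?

Track A: exactly 70 minutes = 4,200 s; 384,000 × 4,200 × 4 × 1 = 6,451,200,000 bytes.
Track B: 62,500 × 445 × 2 × 8 = 445,000,000 bytes.
Track C: 14:04 (min:sec) = 844 s; 40,000 × 844 × 2 × 2 = 135,040,000 bytes.
Total = 7,031,240,000 bytes = 7.03 GB.

7.03 GB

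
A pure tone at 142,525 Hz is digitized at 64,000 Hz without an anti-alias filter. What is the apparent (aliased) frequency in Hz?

Nyquist = 64,000/2 = 32,000 Hz; 142,525 Hz exceeds it.
Alias = |142,525 − 2×64,000| = |142,525 − 128,000| = 14,525 Hz.

14,525 Hz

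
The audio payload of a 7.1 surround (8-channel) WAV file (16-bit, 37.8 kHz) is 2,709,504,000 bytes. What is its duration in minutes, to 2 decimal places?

Byte rate = 37,800 × 2 × 8 = 604,800 bytes/s.
Duration = 2,709,504,000 / 604,800 = 4,480 s.
4,480 s / 60 = 74.67 minutes.

74.67 minutes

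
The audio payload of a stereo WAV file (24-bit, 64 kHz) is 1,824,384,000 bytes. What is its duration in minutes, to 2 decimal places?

79.18 minutes

Byte rate = 64,000 × 3 × 2 = 384,000 bytes/s.
Duration = 1,824,384,000 / 384,000 = 4,751 s.
4,751 s / 60 = 79.18 minutes.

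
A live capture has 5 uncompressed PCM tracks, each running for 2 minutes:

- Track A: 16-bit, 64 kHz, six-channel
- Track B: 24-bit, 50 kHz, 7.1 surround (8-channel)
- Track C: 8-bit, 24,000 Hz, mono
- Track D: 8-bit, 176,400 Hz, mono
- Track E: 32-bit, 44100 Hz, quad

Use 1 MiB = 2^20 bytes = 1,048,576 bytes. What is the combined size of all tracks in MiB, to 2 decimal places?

328.90 MiB

2 minutes = 120 s.
Track A: 64,000 × 120 × 2 × 6 = 92,160,000 bytes.
Track B: 50,000 × 120 × 3 × 8 = 144,000,000 bytes.
Track C: 24,000 × 120 × 1 × 1 = 2,880,000 bytes.
Track D: 176,400 × 120 × 1 × 1 = 21,168,000 bytes.
Track E: 44,100 × 120 × 4 × 4 = 84,672,000 bytes.
Total = 344,880,000 bytes = 328.90 MiB.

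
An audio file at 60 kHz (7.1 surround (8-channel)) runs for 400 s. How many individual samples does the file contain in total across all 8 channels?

60,000 × 400 s × 8 ch = 192,000,000 samples.

192,000,000 samples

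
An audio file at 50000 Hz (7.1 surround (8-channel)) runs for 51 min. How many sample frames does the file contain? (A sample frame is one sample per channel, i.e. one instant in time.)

153,000,000 sample frames

51 min = 3,060 s.
50,000 samples/s × 3,060 s = 153,000,000 frames.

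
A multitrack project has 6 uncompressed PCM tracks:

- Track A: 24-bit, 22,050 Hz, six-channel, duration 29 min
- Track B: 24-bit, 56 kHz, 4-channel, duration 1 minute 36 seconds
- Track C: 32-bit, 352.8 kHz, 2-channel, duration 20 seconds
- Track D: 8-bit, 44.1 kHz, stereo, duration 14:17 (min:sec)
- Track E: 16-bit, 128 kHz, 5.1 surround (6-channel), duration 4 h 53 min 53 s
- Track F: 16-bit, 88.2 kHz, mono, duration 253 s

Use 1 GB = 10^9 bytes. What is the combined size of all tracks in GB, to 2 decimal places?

Track A: 29 min = 1,740 s; 22,050 × 1,740 × 3 × 6 = 690,606,000 bytes.
Track B: 1 minute 36 seconds = 96 s; 56,000 × 96 × 3 × 4 = 64,512,000 bytes.
Track C: 352,800 × 20 × 4 × 2 = 56,448,000 bytes.
Track D: 14:17 (min:sec) = 857 s; 44,100 × 857 × 1 × 2 = 75,587,400 bytes.
Track E: 4 h 53 min 53 s = 17,633 s; 128,000 × 17,633 × 2 × 6 = 27,084,288,000 bytes.
Track F: 88,200 × 253 × 2 × 1 = 44,629,200 bytes.
Total = 28,016,070,600 bytes = 28.02 GB.

28.02 GB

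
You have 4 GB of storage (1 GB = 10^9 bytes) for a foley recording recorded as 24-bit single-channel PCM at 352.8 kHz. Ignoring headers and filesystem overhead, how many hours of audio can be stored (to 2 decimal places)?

1.05 hours

Uncompressed byte rate = 352,800 × 3 × 1 = 1,058,400 bytes/s.
Capacity = 4 × 1,000,000,000 = 4,000,000,000 bytes.
4,000,000,000 / 1,058,400 ≈ 3779.29 s → 1.05 hours.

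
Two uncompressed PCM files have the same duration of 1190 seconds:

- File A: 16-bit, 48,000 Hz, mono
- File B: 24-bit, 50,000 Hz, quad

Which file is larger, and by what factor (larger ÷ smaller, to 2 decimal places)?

File B, by a factor of 6.25

File A: 48,000 × 2 × 1 = 96,000 bytes/s.
File B: 50,000 × 3 × 4 = 600,000 bytes/s.
File B is larger; ratio = 714,000,000 / 114,240,000 = 6.25.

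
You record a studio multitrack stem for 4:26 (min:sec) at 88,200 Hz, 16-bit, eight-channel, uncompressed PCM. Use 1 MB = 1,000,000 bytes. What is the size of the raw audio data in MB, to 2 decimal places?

375.38 MB

Duration = 4:26 (min:sec) = 266 s.
Bytes = 88,200 samples/s × 266 s × 2 bytes/sample × 8 ch = 375,379,200 bytes.
375,379,200 / 1,000,000 = 375.38 MB.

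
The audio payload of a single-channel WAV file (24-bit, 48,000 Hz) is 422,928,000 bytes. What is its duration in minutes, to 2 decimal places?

48.95 minutes

Byte rate = 48,000 × 3 × 1 = 144,000 bytes/s.
Duration = 422,928,000 / 144,000 = 2,937 s.
2,937 s / 60 = 48.95 minutes.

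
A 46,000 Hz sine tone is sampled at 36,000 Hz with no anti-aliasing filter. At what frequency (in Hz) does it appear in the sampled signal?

Nyquist = 36,000/2 = 18,000 Hz; 46,000 Hz exceeds it.
Alias = |46,000 − 1×36,000| = |46,000 − 36,000| = 10,000 Hz.

10,000 Hz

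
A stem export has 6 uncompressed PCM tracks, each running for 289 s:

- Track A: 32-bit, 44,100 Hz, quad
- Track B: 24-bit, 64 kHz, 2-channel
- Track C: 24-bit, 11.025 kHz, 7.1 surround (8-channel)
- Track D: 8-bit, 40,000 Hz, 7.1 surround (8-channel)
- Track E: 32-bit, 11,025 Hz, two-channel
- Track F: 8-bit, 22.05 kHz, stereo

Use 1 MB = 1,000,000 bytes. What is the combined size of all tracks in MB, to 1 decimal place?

522.1 MB

Track A: 44,100 × 289 × 4 × 4 = 203,918,400 bytes.
Track B: 64,000 × 289 × 3 × 2 = 110,976,000 bytes.
Track C: 11,025 × 289 × 3 × 8 = 76,469,400 bytes.
Track D: 40,000 × 289 × 1 × 8 = 92,480,000 bytes.
Track E: 11,025 × 289 × 4 × 2 = 25,489,800 bytes.
Track F: 22,050 × 289 × 1 × 2 = 12,744,900 bytes.
Total = 522,078,500 bytes = 522.1 MB.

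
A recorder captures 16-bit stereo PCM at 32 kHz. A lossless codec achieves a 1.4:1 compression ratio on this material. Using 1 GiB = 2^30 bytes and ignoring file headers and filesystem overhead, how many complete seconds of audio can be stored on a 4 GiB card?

Uncompressed byte rate = 32,000 × 2 × 2 = 128,000 bytes/s.
After 1.4:1 compression, effective rate ≈ 91428.57 bytes/s.
Capacity = 4 × 1,073,741,824 = 4,294,967,296 bytes.
4,294,967,296 / effective rate ≈ 46976.2 s → 46,976 seconds.

46,976 seconds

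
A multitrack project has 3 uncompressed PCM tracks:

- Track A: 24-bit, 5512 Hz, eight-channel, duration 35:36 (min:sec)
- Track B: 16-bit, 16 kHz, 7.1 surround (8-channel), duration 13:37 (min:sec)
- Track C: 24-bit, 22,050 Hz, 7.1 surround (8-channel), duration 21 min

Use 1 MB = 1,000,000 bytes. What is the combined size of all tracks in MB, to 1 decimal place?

1158.5 MB

Track A: 35:36 (min:sec) = 2,136 s; 5,512 × 2,136 × 3 × 8 = 282,567,168 bytes.
Track B: 13:37 (min:sec) = 817 s; 16,000 × 817 × 2 × 8 = 209,152,000 bytes.
Track C: 21 min = 1,260 s; 22,050 × 1,260 × 3 × 8 = 666,792,000 bytes.
Total = 1,158,511,168 bytes = 1158.5 MB.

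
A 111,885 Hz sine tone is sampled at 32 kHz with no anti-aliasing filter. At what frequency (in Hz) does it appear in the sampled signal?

15,885 Hz

Nyquist = 32,000/2 = 16,000 Hz; 111,885 Hz exceeds it.
Alias = |111,885 − 3×32,000| = |111,885 − 96,000| = 15,885 Hz.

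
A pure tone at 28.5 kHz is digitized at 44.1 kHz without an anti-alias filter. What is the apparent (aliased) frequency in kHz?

Nyquist = 44,100/2 = 22,050 Hz; 28,500 Hz exceeds it.
Alias = |28,500 − 1×44,100| = |28,500 − 44,100| = 15,600 Hz = 15.6 kHz.

15.6 kHz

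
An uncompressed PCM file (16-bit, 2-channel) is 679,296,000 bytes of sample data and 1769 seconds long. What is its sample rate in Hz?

96,000 Hz

Bytes = sample_rate × seconds × bytes_per_sample × channels.
sample_rate = 679,296,000 / (1,769 × 2 × 2) = 679,296,000 / 7,076 = 96,000 Hz.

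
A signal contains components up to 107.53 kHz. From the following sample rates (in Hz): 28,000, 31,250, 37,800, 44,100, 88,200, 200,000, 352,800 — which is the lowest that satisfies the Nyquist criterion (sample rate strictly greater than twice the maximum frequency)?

352,800 Hz

Need sample rate > 2 × 107,530 = 215,060 Hz.
Lowest listed rate above 215,060 Hz is 352,800 Hz.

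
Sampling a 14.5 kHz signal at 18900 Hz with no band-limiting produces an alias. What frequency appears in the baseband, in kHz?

Nyquist = 18,900/2 = 9,450 Hz; 14,500 Hz exceeds it.
Alias = |14,500 − 1×18,900| = |14,500 − 18,900| = 4,400 Hz = 4.4 kHz.

4.4 kHz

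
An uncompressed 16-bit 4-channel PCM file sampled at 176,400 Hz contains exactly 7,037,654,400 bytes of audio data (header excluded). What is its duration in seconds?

4,987 seconds

Byte rate = 176,400 × 2 × 4 = 1,411,200 bytes/s.
Duration = 7,037,654,400 / 1,411,200 = 4,987 s.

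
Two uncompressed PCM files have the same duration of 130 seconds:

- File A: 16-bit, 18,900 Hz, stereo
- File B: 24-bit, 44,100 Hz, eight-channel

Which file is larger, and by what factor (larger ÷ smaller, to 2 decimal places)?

File B, by a factor of 14.00

File A: 18,900 × 2 × 2 = 75,600 bytes/s.
File B: 44,100 × 3 × 8 = 1,058,400 bytes/s.
File B is larger; ratio = 137,592,000 / 9,828,000 = 14.00.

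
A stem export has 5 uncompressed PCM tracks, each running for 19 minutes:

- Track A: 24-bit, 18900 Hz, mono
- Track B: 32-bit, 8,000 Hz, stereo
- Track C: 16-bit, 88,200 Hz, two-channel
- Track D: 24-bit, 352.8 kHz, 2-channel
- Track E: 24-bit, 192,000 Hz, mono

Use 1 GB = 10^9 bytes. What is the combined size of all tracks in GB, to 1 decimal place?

19 minutes = 1,140 s.
Track A: 18,900 × 1,140 × 3 × 1 = 64,638,000 bytes.
Track B: 8,000 × 1,140 × 4 × 2 = 72,960,000 bytes.
Track C: 88,200 × 1,140 × 2 × 2 = 402,192,000 bytes.
Track D: 352,800 × 1,140 × 3 × 2 = 2,413,152,000 bytes.
Track E: 192,000 × 1,140 × 3 × 1 = 656,640,000 bytes.
Total = 3,609,582,000 bytes = 3.6 GB.

3.6 GB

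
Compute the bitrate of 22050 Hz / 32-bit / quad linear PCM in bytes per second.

352,800 bytes/s

Bit rate = 22,050 × 32 × 4 = 2,822,400 bits/s.
2,822,400 / 8 = 352,800 bytes/s.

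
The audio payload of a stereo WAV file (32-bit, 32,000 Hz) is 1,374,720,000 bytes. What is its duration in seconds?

Byte rate = 32,000 × 4 × 2 = 256,000 bytes/s.
Duration = 1,374,720,000 / 256,000 = 5,370 s.

5,370 seconds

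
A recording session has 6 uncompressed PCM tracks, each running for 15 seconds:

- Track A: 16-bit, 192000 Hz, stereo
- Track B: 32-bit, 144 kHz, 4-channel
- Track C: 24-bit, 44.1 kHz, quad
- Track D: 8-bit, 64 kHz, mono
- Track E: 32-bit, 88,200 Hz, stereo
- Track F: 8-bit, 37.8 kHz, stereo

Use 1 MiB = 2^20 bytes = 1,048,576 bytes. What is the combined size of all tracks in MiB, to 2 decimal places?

Track A: 192,000 × 15 × 2 × 2 = 11,520,000 bytes.
Track B: 144,000 × 15 × 4 × 4 = 34,560,000 bytes.
Track C: 44,100 × 15 × 3 × 4 = 7,938,000 bytes.
Track D: 64,000 × 15 × 1 × 1 = 960,000 bytes.
Track E: 88,200 × 15 × 4 × 2 = 10,584,000 bytes.
Track F: 37,800 × 15 × 1 × 2 = 1,134,000 bytes.
Total = 66,696,000 bytes = 63.61 MiB.

63.61 MiB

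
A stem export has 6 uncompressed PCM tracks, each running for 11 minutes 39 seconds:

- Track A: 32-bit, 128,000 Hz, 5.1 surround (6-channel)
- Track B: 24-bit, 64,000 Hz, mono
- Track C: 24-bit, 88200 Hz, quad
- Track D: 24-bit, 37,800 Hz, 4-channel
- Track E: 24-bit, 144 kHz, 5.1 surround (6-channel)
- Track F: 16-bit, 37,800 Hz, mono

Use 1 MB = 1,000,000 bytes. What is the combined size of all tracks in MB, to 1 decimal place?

11 minutes 39 seconds = 699 s.
Track A: 128,000 × 699 × 4 × 6 = 2,147,328,000 bytes.
Track B: 64,000 × 699 × 3 × 1 = 134,208,000 bytes.
Track C: 88,200 × 699 × 3 × 4 = 739,821,600 bytes.
Track D: 37,800 × 699 × 3 × 4 = 317,066,400 bytes.
Track E: 144,000 × 699 × 3 × 6 = 1,811,808,000 bytes.
Track F: 37,800 × 699 × 2 × 1 = 52,844,400 bytes.
Total = 5,203,076,400 bytes = 5203.1 MB.

5203.1 MB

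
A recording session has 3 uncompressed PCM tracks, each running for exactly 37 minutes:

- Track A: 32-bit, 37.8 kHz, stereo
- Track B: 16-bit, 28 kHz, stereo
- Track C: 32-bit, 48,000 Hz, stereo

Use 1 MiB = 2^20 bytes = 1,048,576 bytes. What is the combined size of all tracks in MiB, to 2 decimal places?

1690.34 MiB

exactly 37 minutes = 2,220 s.
Track A: 37,800 × 2,220 × 4 × 2 = 671,328,000 bytes.
Track B: 28,000 × 2,220 × 2 × 2 = 248,640,000 bytes.
Track C: 48,000 × 2,220 × 4 × 2 = 852,480,000 bytes.
Total = 1,772,448,000 bytes = 1690.34 MiB.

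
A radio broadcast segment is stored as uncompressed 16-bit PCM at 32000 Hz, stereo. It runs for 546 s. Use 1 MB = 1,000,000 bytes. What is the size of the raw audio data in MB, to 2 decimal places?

Bytes = 32,000 samples/s × 546 s × 2 bytes/sample × 2 ch = 69,888,000 bytes.
69,888,000 / 1,000,000 = 69.89 MB.

69.89 MB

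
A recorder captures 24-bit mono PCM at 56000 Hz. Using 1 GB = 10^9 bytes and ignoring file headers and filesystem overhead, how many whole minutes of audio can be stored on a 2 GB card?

Uncompressed byte rate = 56,000 × 3 × 1 = 168,000 bytes/s.
Capacity = 2 × 1,000,000,000 = 2,000,000,000 bytes.
2,000,000,000 / 168,000 ≈ 11904.76 s → 198 minutes.

198 minutes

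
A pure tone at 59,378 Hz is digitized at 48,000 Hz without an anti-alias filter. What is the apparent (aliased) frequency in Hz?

Nyquist = 48,000/2 = 24,000 Hz; 59,378 Hz exceeds it.
Alias = |59,378 − 1×48,000| = |59,378 − 48,000| = 11,378 Hz.

11,378 Hz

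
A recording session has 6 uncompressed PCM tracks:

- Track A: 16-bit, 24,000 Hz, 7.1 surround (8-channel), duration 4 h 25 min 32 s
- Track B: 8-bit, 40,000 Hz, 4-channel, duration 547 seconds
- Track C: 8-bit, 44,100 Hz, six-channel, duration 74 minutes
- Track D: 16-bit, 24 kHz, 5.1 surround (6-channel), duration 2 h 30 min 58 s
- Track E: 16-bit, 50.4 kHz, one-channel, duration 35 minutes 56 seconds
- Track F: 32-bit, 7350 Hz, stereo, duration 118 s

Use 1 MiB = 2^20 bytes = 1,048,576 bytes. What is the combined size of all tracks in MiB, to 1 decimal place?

9740.1 MiB

Track A: 4 h 25 min 32 s = 15,932 s; 24,000 × 15,932 × 2 × 8 = 6,117,888,000 bytes.
Track B: 40,000 × 547 × 1 × 4 = 87,520,000 bytes.
Track C: 74 minutes = 4,440 s; 44,100 × 4,440 × 1 × 6 = 1,174,824,000 bytes.
Track D: 2 h 30 min 58 s = 9,058 s; 24,000 × 9,058 × 2 × 6 = 2,608,704,000 bytes.
Track E: 35 minutes 56 seconds = 2,156 s; 50,400 × 2,156 × 2 × 1 = 217,324,800 bytes.
Track F: 7,350 × 118 × 4 × 2 = 6,938,400 bytes.
Total = 10,213,199,200 bytes = 9740.1 MiB.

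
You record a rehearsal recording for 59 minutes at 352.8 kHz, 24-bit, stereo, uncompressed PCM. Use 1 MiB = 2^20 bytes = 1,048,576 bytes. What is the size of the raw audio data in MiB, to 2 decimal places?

Duration = 59 minutes = 3,540 s.
Bytes = 352,800 samples/s × 3,540 s × 3 bytes/sample × 2 ch = 7,493,472,000 bytes.
7,493,472,000 / 1,048,576 = 7146.33 MiB.

7146.33 MiB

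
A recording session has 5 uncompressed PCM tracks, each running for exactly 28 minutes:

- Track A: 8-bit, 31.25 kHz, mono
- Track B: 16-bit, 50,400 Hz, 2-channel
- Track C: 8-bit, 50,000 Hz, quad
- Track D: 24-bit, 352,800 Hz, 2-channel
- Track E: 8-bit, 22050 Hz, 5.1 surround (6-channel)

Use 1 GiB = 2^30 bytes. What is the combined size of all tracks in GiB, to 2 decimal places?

4.20 GiB

exactly 28 minutes = 1,680 s.
Track A: 31,250 × 1,680 × 1 × 1 = 52,500,000 bytes.
Track B: 50,400 × 1,680 × 2 × 2 = 338,688,000 bytes.
Track C: 50,000 × 1,680 × 1 × 4 = 336,000,000 bytes.
Track D: 352,800 × 1,680 × 3 × 2 = 3,556,224,000 bytes.
Track E: 22,050 × 1,680 × 1 × 6 = 222,264,000 bytes.
Total = 4,505,676,000 bytes = 4.20 GiB.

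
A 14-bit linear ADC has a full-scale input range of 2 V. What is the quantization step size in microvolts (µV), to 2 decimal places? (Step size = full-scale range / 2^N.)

122.07 µV

2 V / 2^14 = 2 / 16,384 V = 122.07 µV.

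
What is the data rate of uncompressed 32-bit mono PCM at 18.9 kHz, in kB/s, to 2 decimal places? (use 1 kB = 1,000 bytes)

Bit rate = 18,900 × 32 × 1 = 604,800 bits/s.
604,800 / 8 = 75,600 B/s = 75.60 kB/s.

75.60 kB/s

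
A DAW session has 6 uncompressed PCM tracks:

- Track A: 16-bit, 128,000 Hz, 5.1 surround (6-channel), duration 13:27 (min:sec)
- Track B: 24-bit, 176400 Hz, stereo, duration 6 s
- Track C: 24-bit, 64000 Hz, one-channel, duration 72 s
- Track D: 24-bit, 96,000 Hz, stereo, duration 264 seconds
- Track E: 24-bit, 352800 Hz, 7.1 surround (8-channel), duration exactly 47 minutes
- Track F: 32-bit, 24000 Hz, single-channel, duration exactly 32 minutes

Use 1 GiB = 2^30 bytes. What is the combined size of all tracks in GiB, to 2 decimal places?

Track A: 13:27 (min:sec) = 807 s; 128,000 × 807 × 2 × 6 = 1,239,552,000 bytes.
Track B: 176,400 × 6 × 3 × 2 = 6,350,400 bytes.
Track C: 64,000 × 72 × 3 × 1 = 13,824,000 bytes.
Track D: 96,000 × 264 × 3 × 2 = 152,064,000 bytes.
Track E: exactly 47 minutes = 2,820 s; 352,800 × 2,820 × 3 × 8 = 23,877,504,000 bytes.
Track F: exactly 32 minutes = 1,920 s; 24,000 × 1,920 × 4 × 1 = 184,320,000 bytes.
Total = 25,473,614,400 bytes = 23.72 GiB.

23.72 GiB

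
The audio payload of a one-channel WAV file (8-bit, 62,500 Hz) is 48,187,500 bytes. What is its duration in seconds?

Byte rate = 62,500 × 1 × 1 = 62,500 bytes/s.
Duration = 48,187,500 / 62,500 = 771 s.

771 seconds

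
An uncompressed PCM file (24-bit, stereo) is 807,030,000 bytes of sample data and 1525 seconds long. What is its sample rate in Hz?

88,200 Hz

Bytes = sample_rate × seconds × bytes_per_sample × channels.
sample_rate = 807,030,000 / (1,525 × 3 × 2) = 807,030,000 / 9,150 = 88,200 Hz.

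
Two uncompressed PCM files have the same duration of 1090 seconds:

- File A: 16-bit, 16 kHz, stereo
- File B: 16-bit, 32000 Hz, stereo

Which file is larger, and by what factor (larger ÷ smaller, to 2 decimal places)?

File A: 16,000 × 2 × 2 = 64,000 bytes/s.
File B: 32,000 × 2 × 2 = 128,000 bytes/s.
File B is larger; ratio = 139,520,000 / 69,760,000 = 2.00.

File B, by a factor of 2.00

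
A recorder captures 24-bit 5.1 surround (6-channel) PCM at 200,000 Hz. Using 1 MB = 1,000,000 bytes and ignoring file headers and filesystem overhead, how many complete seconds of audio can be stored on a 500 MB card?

138 seconds

Uncompressed byte rate = 200,000 × 3 × 6 = 3,600,000 bytes/s.
Capacity = 500 × 1,000,000 = 500,000,000 bytes.
500,000,000 / 3,600,000 ≈ 138.89 s → 138 seconds.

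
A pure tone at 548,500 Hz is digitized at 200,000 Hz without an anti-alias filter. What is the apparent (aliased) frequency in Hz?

51,500 Hz

Nyquist = 200,000/2 = 100,000 Hz; 548,500 Hz exceeds it.
Alias = |548,500 − 3×200,000| = |548,500 − 600,000| = 51,500 Hz.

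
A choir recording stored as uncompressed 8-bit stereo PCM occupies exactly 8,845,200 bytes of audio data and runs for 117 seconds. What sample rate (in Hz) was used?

Bytes = sample_rate × seconds × bytes_per_sample × channels.
sample_rate = 8,845,200 / (117 × 1 × 2) = 8,845,200 / 234 = 37,800 Hz.

37,800 Hz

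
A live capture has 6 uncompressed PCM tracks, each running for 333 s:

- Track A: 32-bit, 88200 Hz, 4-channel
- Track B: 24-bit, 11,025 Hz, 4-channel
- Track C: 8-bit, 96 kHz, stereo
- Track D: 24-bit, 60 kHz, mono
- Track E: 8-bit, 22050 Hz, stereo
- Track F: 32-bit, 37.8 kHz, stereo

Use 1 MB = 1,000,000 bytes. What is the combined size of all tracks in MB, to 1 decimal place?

753.2 MB

Track A: 88,200 × 333 × 4 × 4 = 469,929,600 bytes.
Track B: 11,025 × 333 × 3 × 4 = 44,055,900 bytes.
Track C: 96,000 × 333 × 1 × 2 = 63,936,000 bytes.
Track D: 60,000 × 333 × 3 × 1 = 59,940,000 bytes.
Track E: 22,050 × 333 × 1 × 2 = 14,685,300 bytes.
Track F: 37,800 × 333 × 4 × 2 = 100,699,200 bytes.
Total = 753,246,000 bytes = 753.2 MB.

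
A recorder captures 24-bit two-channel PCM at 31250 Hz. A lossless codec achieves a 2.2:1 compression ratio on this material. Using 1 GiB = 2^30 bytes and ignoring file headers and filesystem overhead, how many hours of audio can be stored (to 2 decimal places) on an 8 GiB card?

28.00 hours

Uncompressed byte rate = 31,250 × 3 × 2 = 187,500 bytes/s.
After 2.2:1 compression, effective rate ≈ 85227.27 bytes/s.
Capacity = 8 × 1,073,741,824 = 8,589,934,592 bytes.
8,589,934,592 / effective rate ≈ 100788.57 s → 28.00 hours.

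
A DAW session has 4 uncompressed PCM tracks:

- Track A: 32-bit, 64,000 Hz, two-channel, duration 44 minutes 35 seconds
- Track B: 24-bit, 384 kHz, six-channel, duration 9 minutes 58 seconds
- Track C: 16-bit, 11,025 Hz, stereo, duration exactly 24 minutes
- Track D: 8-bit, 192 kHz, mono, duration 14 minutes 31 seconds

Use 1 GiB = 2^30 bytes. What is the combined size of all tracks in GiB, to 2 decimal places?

5.34 GiB

Track A: 44 minutes 35 seconds = 2,675 s; 64,000 × 2,675 × 4 × 2 = 1,369,600,000 bytes.
Track B: 9 minutes 58 seconds = 598 s; 384,000 × 598 × 3 × 6 = 4,133,376,000 bytes.
Track C: exactly 24 minutes = 1,440 s; 11,025 × 1,440 × 2 × 2 = 63,504,000 bytes.
Track D: 14 minutes 31 seconds = 871 s; 192,000 × 871 × 1 × 1 = 167,232,000 bytes.
Total = 5,733,712,000 bytes = 5.34 GiB.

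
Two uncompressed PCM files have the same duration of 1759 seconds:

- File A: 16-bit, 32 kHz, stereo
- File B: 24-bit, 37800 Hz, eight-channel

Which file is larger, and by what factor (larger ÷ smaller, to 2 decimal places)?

File B, by a factor of 7.09

File A: 32,000 × 2 × 2 = 128,000 bytes/s.
File B: 37,800 × 3 × 8 = 907,200 bytes/s.
File B is larger; ratio = 1,595,764,800 / 225,152,000 = 7.09.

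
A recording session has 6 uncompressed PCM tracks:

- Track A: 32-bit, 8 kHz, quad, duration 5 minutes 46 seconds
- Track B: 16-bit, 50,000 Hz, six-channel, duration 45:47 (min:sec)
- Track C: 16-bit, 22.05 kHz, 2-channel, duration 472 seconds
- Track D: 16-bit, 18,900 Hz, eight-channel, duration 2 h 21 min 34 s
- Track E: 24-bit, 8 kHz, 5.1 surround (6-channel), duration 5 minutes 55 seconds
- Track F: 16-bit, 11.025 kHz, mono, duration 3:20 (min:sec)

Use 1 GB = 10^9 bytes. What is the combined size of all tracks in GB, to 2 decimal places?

Track A: 5 minutes 46 seconds = 346 s; 8,000 × 346 × 4 × 4 = 44,288,000 bytes.
Track B: 45:47 (min:sec) = 2,747 s; 50,000 × 2,747 × 2 × 6 = 1,648,200,000 bytes.
Track C: 22,050 × 472 × 2 × 2 = 41,630,400 bytes.
Track D: 2 h 21 min 34 s = 8,494 s; 18,900 × 8,494 × 2 × 8 = 2,568,585,600 bytes.
Track E: 5 minutes 55 seconds = 355 s; 8,000 × 355 × 3 × 6 = 51,120,000 bytes.
Track F: 3:20 (min:sec) = 200 s; 11,025 × 200 × 2 × 1 = 4,410,000 bytes.
Total = 4,358,234,000 bytes = 4.36 GB.

4.36 GB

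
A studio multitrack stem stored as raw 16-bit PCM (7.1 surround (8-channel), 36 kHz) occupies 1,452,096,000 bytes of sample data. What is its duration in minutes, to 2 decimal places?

Byte rate = 36,000 × 2 × 8 = 576,000 bytes/s.
Duration = 1,452,096,000 / 576,000 = 2,521 s.
2,521 s / 60 = 42.02 minutes.

42.02 minutes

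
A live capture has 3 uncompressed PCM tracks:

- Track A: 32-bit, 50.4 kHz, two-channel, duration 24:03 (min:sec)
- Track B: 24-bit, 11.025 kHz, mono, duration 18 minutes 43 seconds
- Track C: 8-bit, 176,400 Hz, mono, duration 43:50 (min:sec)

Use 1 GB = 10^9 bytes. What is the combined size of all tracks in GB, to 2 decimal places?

Track A: 24:03 (min:sec) = 1,443 s; 50,400 × 1,443 × 4 × 2 = 581,817,600 bytes.
Track B: 18 minutes 43 seconds = 1,123 s; 11,025 × 1,123 × 3 × 1 = 37,143,225 bytes.
Track C: 43:50 (min:sec) = 2,630 s; 176,400 × 2,630 × 1 × 1 = 463,932,000 bytes.
Total = 1,082,892,825 bytes = 1.08 GB.

1.08 GB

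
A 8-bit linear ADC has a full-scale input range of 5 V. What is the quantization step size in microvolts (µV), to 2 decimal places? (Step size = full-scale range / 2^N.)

19531.25 µV

5 V / 2^8 = 5 / 256 V = 19531.25 µV.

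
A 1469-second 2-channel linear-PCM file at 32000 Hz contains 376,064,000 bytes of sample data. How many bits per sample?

32 bits

Bytes per sample = 376,064,000 / (32,000 × 1,469 × 2) = 376,064,000 / 94,016,000 = 4.
Bit depth = 4 × 8 = 32 bits.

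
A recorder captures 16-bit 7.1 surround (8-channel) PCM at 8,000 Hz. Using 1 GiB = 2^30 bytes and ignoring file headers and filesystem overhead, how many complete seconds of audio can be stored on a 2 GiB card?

Uncompressed byte rate = 8,000 × 2 × 8 = 128,000 bytes/s.
Capacity = 2 × 1,073,741,824 = 2,147,483,648 bytes.
2,147,483,648 / 128,000 ≈ 16777.22 s → 16,777 seconds.

16,777 seconds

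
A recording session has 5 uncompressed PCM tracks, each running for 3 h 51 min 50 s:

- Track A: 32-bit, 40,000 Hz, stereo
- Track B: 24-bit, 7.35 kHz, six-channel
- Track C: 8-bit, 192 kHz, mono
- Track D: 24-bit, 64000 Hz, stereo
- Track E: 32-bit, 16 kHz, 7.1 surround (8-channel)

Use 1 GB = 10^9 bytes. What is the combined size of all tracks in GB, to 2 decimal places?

3 h 51 min 50 s = 13,910 s.
Track A: 40,000 × 13,910 × 4 × 2 = 4,451,200,000 bytes.
Track B: 7,350 × 13,910 × 3 × 6 = 1,840,293,000 bytes.
Track C: 192,000 × 13,910 × 1 × 1 = 2,670,720,000 bytes.
Track D: 64,000 × 13,910 × 3 × 2 = 5,341,440,000 bytes.
Track E: 16,000 × 13,910 × 4 × 8 = 7,121,920,000 bytes.
Total = 21,425,573,000 bytes = 21.43 GB.

21.43 GB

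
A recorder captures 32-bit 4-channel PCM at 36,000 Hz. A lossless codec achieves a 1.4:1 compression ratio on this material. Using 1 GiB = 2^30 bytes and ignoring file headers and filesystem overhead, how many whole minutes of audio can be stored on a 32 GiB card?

1,391 minutes

Uncompressed byte rate = 36,000 × 4 × 4 = 576,000 bytes/s.
After 1.4:1 compression, effective rate ≈ 411428.57 bytes/s.
Capacity = 32 × 1,073,741,824 = 34,359,738,368 bytes.
34,359,738,368 / effective rate ≈ 83513.25 s → 1,391 minutes.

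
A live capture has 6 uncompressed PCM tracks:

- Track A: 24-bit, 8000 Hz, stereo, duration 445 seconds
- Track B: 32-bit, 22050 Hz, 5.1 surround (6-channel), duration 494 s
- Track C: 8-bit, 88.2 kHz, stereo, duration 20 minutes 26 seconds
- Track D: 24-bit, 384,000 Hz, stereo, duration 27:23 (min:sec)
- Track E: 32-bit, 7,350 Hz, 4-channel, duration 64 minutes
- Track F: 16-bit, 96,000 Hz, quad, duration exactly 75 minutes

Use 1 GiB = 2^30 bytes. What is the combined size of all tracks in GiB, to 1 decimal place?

Track A: 8,000 × 445 × 3 × 2 = 21,360,000 bytes.
Track B: 22,050 × 494 × 4 × 6 = 261,424,800 bytes.
Track C: 20 minutes 26 seconds = 1,226 s; 88,200 × 1,226 × 1 × 2 = 216,266,400 bytes.
Track D: 27:23 (min:sec) = 1,643 s; 384,000 × 1,643 × 3 × 2 = 3,785,472,000 bytes.
Track E: 64 minutes = 3,840 s; 7,350 × 3,840 × 4 × 4 = 451,584,000 bytes.
Track F: exactly 75 minutes = 4,500 s; 96,000 × 4,500 × 2 × 4 = 3,456,000,000 bytes.
Total = 8,192,107,200 bytes = 7.6 GiB.

7.6 GiB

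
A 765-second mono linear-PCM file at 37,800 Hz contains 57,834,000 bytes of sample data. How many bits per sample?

16 bits

Bytes per sample = 57,834,000 / (37,800 × 765 × 1) = 57,834,000 / 28,917,000 = 2.
Bit depth = 2 × 8 = 16 bits.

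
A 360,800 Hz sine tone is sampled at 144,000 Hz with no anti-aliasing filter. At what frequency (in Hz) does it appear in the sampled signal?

Nyquist = 144,000/2 = 72,000 Hz; 360,800 Hz exceeds it.
Alias = |360,800 − 3×144,000| = |360,800 − 432,000| = 71,200 Hz.

71,200 Hz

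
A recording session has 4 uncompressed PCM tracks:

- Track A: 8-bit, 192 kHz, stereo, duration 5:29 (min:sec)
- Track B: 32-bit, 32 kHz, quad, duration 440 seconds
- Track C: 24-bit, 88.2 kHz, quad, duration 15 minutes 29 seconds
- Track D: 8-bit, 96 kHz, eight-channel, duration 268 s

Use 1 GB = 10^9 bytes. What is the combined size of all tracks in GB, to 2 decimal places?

Track A: 5:29 (min:sec) = 329 s; 192,000 × 329 × 1 × 2 = 126,336,000 bytes.
Track B: 32,000 × 440 × 4 × 4 = 225,280,000 bytes.
Track C: 15 minutes 29 seconds = 929 s; 88,200 × 929 × 3 × 4 = 983,253,600 bytes.
Track D: 96,000 × 268 × 1 × 8 = 205,824,000 bytes.
Total = 1,540,693,600 bytes = 1.54 GB.

1.54 GB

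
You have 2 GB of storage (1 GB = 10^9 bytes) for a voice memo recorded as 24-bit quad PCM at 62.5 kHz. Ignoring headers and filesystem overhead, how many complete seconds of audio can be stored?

Uncompressed byte rate = 62,500 × 3 × 4 = 750,000 bytes/s.
Capacity = 2 × 1,000,000,000 = 2,000,000,000 bytes.
2,000,000,000 / 750,000 ≈ 2666.67 s → 2,666 seconds.

2,666 seconds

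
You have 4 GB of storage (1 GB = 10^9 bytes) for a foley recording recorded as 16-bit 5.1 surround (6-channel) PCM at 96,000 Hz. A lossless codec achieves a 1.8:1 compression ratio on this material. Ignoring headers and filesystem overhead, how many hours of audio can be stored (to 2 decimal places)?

1.74 hours

Uncompressed byte rate = 96,000 × 2 × 6 = 1,152,000 bytes/s.
After 1.8:1 compression, effective rate ≈ 640000 bytes/s.
Capacity = 4 × 1,000,000,000 = 4,000,000,000 bytes.
4,000,000,000 / effective rate ≈ 6250 s → 1.74 hours.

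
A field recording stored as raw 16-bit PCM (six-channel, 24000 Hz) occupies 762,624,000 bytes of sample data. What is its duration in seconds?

Byte rate = 24,000 × 2 × 6 = 288,000 bytes/s.
Duration = 762,624,000 / 288,000 = 2,648 s.

2,648 seconds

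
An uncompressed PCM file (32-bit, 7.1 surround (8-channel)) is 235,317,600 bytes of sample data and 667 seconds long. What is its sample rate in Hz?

11,025 Hz

Bytes = sample_rate × seconds × bytes_per_sample × channels.
sample_rate = 235,317,600 / (667 × 4 × 8) = 235,317,600 / 21,344 = 11,025 Hz.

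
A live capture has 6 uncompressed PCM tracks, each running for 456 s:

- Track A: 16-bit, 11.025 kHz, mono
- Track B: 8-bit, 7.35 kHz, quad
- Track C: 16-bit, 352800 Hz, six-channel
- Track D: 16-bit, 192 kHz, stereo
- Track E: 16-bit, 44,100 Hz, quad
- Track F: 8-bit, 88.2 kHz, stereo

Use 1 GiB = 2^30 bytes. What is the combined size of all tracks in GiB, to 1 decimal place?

2.4 GiB

Track A: 11,025 × 456 × 2 × 1 = 10,054,800 bytes.
Track B: 7,350 × 456 × 1 × 4 = 13,406,400 bytes.
Track C: 352,800 × 456 × 2 × 6 = 1,930,521,600 bytes.
Track D: 192,000 × 456 × 2 × 2 = 350,208,000 bytes.
Track E: 44,100 × 456 × 2 × 4 = 160,876,800 bytes.
Track F: 88,200 × 456 × 1 × 2 = 80,438,400 bytes.
Total = 2,545,506,000 bytes = 2.4 GiB.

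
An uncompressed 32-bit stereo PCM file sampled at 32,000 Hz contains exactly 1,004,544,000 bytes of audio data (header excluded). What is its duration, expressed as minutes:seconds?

Byte rate = 32,000 × 4 × 2 = 256,000 bytes/s.
Duration = 1,004,544,000 / 256,000 = 3,924 s.
3,924 s = 65:24.

65:24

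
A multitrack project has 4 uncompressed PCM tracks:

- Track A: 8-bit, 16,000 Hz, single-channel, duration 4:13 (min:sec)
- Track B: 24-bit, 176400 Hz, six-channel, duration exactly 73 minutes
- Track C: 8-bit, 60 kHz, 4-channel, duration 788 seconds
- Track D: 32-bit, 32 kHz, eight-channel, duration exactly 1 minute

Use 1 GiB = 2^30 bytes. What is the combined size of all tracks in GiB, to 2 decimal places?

Track A: 4:13 (min:sec) = 253 s; 16,000 × 253 × 1 × 1 = 4,048,000 bytes.
Track B: exactly 73 minutes = 4,380 s; 176,400 × 4,380 × 3 × 6 = 13,907,376,000 bytes.
Track C: 60,000 × 788 × 1 × 4 = 189,120,000 bytes.
Track D: exactly 1 minute = 60 s; 32,000 × 60 × 4 × 8 = 61,440,000 bytes.
Total = 14,161,984,000 bytes = 13.19 GiB.

13.19 GiB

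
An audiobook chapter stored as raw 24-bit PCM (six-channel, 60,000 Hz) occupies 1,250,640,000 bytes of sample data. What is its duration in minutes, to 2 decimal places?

Byte rate = 60,000 × 3 × 6 = 1,080,000 bytes/s.
Duration = 1,250,640,000 / 1,080,000 = 1,158 s.
1,158 s / 60 = 19.30 minutes.

19.30 minutes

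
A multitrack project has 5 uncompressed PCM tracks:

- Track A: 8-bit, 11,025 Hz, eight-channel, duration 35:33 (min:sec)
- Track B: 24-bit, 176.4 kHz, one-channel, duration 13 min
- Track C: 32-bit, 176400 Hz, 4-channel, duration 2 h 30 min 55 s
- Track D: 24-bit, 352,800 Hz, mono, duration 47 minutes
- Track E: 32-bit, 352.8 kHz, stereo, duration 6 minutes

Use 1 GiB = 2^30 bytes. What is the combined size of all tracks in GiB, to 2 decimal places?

28.09 GiB

Track A: 35:33 (min:sec) = 2,133 s; 11,025 × 2,133 × 1 × 8 = 188,130,600 bytes.
Track B: 13 min = 780 s; 176,400 × 780 × 3 × 1 = 412,776,000 bytes.
Track C: 2 h 30 min 55 s = 9,055 s; 176,400 × 9,055 × 4 × 4 = 25,556,832,000 bytes.
Track D: 47 minutes = 2,820 s; 352,800 × 2,820 × 3 × 1 = 2,984,688,000 bytes.
Track E: 6 minutes = 360 s; 352,800 × 360 × 4 × 2 = 1,016,064,000 bytes.
Total = 30,158,490,600 bytes = 28.09 GiB.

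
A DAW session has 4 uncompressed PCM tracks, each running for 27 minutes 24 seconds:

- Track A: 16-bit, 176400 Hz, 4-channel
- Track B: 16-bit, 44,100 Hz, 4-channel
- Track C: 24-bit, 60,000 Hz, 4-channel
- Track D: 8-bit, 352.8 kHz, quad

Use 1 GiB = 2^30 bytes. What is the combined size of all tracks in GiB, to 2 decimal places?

5.96 GiB

27 minutes 24 seconds = 1,644 s.
Track A: 176,400 × 1,644 × 2 × 4 = 2,320,012,800 bytes.
Track B: 44,100 × 1,644 × 2 × 4 = 580,003,200 bytes.
Track C: 60,000 × 1,644 × 3 × 4 = 1,183,680,000 bytes.
Track D: 352,800 × 1,644 × 1 × 4 = 2,320,012,800 bytes.
Total = 6,403,708,800 bytes = 5.96 GiB.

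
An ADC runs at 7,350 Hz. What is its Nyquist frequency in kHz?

Nyquist frequency = sample rate / 2 = 7,350 / 2 = 3.675 kHz.

3.675 kHz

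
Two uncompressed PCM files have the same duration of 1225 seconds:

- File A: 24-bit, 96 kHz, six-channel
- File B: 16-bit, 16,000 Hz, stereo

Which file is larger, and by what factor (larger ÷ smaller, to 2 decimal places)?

File A: 96,000 × 3 × 6 = 1,728,000 bytes/s.
File B: 16,000 × 2 × 2 = 64,000 bytes/s.
File A is larger; ratio = 2,116,800,000 / 78,400,000 = 27.00.

File A, by a factor of 27.00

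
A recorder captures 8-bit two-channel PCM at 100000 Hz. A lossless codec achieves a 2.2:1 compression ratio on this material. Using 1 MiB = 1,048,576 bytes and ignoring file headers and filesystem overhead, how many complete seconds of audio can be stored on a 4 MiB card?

46 seconds

Uncompressed byte rate = 100,000 × 1 × 2 = 200,000 bytes/s.
After 2.2:1 compression, effective rate ≈ 90909.09 bytes/s.
Capacity = 4 × 1,048,576 = 4,194,304 bytes.
4,194,304 / effective rate ≈ 46.14 s → 46 seconds.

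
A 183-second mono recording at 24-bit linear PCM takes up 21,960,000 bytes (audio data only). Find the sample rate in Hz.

40,000 Hz

Bytes = sample_rate × seconds × bytes_per_sample × channels.
sample_rate = 21,960,000 / (183 × 3 × 1) = 21,960,000 / 549 = 40,000 Hz.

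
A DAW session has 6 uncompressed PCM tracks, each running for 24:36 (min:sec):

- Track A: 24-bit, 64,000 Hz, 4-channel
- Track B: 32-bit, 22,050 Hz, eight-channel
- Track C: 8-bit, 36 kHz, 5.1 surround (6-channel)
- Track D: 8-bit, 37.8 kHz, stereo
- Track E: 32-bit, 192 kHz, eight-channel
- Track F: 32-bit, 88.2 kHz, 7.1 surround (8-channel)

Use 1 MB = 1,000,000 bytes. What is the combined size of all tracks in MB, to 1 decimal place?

15839.8 MB

24:36 (min:sec) = 1,476 s.
Track A: 64,000 × 1,476 × 3 × 4 = 1,133,568,000 bytes.
Track B: 22,050 × 1,476 × 4 × 8 = 1,041,465,600 bytes.
Track C: 36,000 × 1,476 × 1 × 6 = 318,816,000 bytes.
Track D: 37,800 × 1,476 × 1 × 2 = 111,585,600 bytes.
Track E: 192,000 × 1,476 × 4 × 8 = 9,068,544,000 bytes.
Track F: 88,200 × 1,476 × 4 × 8 = 4,165,862,400 bytes.
Total = 15,839,841,600 bytes = 15839.8 MB.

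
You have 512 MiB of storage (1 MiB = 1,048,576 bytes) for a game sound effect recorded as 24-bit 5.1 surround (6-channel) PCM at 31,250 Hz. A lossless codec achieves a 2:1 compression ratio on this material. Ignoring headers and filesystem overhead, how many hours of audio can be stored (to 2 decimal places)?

0.53 hours

Uncompressed byte rate = 31,250 × 3 × 6 = 562,500 bytes/s.
After 2:1 compression, effective rate ≈ 281250 bytes/s.
Capacity = 512 × 1,048,576 = 536,870,912 bytes.
536,870,912 / effective rate ≈ 1908.87 s → 0.53 hours.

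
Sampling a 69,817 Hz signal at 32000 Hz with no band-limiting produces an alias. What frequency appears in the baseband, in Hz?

5,817 Hz

Nyquist = 32,000/2 = 16,000 Hz; 69,817 Hz exceeds it.
Alias = |69,817 − 2×32,000| = |69,817 − 64,000| = 5,817 Hz.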